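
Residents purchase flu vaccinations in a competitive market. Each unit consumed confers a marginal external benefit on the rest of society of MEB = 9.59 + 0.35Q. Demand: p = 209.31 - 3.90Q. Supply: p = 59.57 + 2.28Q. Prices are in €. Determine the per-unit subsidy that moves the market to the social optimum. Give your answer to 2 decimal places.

Social marginal benefit = demand + MEB = 218.90 - 3.55Q.
Set SMB = MC: 218.90 - 3.55Q = 59.57 + 2.28Q → Q* = 27.3293.
The Pigouvian subsidy equals MEB at Q*: 9.59 + 0.35×27.3293 = 19.1553.

subsidy = €19.16 per unit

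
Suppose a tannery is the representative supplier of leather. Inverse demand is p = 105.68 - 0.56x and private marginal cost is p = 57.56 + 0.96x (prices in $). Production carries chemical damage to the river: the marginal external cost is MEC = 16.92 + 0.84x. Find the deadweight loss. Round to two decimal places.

Market equilibrium (private): 57.56 + 0.96x = 105.68 - 0.56x → x_m = 31.6579.
Social marginal cost = private MC + MEC = 74.48 + 1.80x.
Set SMC = demand: 74.48 + 1.80x = 105.68 - 0.56x → x* = 13.2203.
Between x* and x_m the wedge SMC − demand runs linearly from 0 to MEC(x_m), so the loss is a triangle.
DWL = ½ × 18.4376 × 43.5126 = 401.1340.

DWL = $401.13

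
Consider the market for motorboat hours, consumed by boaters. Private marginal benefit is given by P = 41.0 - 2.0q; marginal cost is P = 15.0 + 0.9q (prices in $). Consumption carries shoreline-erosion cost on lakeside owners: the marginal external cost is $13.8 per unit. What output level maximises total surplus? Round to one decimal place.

q* = 4.2

Social marginal benefit = demand − MEC = 27.2 - 2.0q.
Set SMB = MC: 27.2 - 2.0q = 15.0 + 0.9q → q* = 4.2069.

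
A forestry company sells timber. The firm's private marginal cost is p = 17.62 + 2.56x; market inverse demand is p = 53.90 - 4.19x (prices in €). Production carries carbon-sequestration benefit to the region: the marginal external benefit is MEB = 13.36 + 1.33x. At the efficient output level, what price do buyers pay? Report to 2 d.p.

P = €15.53

Social marginal cost = private MC − MEB = 4.26 + 1.23x.
Set SMC = demand: 4.26 + 1.23x = 53.90 - 4.19x → x* = 9.1587.
Consumer price on the demand curve at x*: 53.90 − 4.19×9.1587 = 15.5250.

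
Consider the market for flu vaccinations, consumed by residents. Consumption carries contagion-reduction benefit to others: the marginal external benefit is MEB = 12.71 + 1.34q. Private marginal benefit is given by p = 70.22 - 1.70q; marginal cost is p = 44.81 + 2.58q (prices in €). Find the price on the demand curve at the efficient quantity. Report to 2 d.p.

P = €48.18

Social marginal benefit = demand + MEB = 82.93 - 0.36q.
Set SMB = MC: 82.93 - 0.36q = 44.81 + 2.58q → q* = 12.9660.
Consumer price on the demand curve at q*: 70.22 − 1.70×12.9660 = 48.1778.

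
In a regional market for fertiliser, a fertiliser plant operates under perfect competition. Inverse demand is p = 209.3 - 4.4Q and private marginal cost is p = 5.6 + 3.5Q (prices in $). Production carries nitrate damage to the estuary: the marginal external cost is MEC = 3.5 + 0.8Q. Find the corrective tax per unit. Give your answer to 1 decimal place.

tax = $21.9 per unit

Social marginal cost = private MC + MEC = 9.1 + 4.3Q.
Set SMC = demand: 9.1 + 4.3Q = 209.3 - 4.4Q → Q* = 23.0115.
The Pigouvian tax equals MEC at Q*: 3.5 + 0.8×23.0115 = 21.9092.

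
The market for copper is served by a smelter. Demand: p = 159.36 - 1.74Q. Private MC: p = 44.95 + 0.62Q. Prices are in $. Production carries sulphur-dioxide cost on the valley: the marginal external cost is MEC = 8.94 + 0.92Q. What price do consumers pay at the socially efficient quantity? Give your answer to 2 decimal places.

P = $103.41

Social marginal cost = private MC + MEC = 53.89 + 1.54Q.
Set SMC = demand: 53.89 + 1.54Q = 159.36 - 1.74Q → Q* = 32.1555.
Consumer price on the demand curve at Q*: 159.36 − 1.74×32.1555 = 103.4094.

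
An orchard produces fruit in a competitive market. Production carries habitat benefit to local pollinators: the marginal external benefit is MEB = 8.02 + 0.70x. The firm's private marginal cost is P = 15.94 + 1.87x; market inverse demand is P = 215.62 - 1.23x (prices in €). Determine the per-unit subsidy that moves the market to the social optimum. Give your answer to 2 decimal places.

subsidy = €68.60 per unit

Social marginal cost = private MC − MEB = 7.92 + 1.17x.
Set SMC = demand: 7.92 + 1.17x = 215.62 - 1.23x → x* = 86.5417.
The Pigouvian subsidy equals MEB at x*: 8.02 + 0.70×86.5417 = 68.5992.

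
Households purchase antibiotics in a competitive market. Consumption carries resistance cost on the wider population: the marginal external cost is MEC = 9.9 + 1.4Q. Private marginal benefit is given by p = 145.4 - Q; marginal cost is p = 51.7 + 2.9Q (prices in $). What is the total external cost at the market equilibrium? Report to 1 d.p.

Market equilibrium (private): 51.7 + 2.9Q = 145.4 - Q → Q_m = 24.0256.
Total external cost = ∫₀^{Q_m} (9.9 + 1.4Q) dQ = 9.9×24.0256 + ½×1.4×24.0256² = 641.9141.

$641.9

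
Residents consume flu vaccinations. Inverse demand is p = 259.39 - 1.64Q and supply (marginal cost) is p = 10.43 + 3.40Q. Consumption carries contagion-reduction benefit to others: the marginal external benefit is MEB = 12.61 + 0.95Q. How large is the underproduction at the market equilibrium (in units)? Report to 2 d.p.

14.56 units

Market equilibrium (private): 10.43 + 3.40Q = 259.39 - 1.64Q → Q_m = 49.3968.
Social marginal benefit = demand + MEB = 272.00 - 0.69Q.
Set SMB = MC: 272.00 - 0.69Q = 10.43 + 3.40Q → Q* = 63.9535.
Gap = |49.3968 − 63.9535| = 14.5567.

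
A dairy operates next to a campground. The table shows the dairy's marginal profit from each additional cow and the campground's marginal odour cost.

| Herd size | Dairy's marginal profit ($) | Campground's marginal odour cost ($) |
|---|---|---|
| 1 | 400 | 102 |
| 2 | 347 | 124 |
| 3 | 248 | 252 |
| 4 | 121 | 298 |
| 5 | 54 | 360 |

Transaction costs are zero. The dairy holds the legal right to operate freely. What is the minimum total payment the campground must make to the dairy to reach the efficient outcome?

Left alone the dairy would choose level 5 (marginal profit stays positive).
Efficient level: k* = 2 (marginal profit ≥ marginal odour cost through 2).
The campground must at least cover the dairy's forgone profit from cutting 5→2: 248 + 121 + 54 = 423.

$423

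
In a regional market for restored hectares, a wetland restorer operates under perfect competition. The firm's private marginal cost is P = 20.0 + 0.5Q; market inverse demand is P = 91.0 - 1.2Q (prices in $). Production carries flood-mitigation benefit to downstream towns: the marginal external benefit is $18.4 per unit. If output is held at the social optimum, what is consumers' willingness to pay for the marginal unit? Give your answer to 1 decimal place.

P = $27.9

Social marginal cost = private MC − MEB = 1.6 + 0.5Q.
Set SMC = demand: 1.6 + 0.5Q = 91.0 - 1.2Q → Q* = 52.5882.
Consumer price on the demand curve at Q*: 91.0 − 1.2×52.5882 = 27.8942.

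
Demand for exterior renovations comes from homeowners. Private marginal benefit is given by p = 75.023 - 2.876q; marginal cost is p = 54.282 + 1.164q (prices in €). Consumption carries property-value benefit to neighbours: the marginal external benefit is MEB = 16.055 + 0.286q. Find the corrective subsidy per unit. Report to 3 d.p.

subsidy = €18.858 per unit

Social marginal benefit = demand + MEB = 91.078 - 2.590q.
Set SMB = MC: 91.078 - 2.590q = 54.282 + 1.164q → q* = 9.8018.
The Pigouvian subsidy equals MEB at q*: 16.055 + 0.286×9.8018 = 18.8583.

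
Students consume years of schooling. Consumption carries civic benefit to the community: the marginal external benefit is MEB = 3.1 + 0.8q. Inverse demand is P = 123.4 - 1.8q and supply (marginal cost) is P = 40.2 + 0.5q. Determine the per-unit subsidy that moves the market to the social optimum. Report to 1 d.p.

subsidy = 49.1 per unit

Social marginal benefit = demand + MEB = 126.5 - q.
Set SMB = MC: 126.5 - q = 40.2 + 0.5q → q* = 57.5333.
The Pigouvian subsidy equals MEB at q*: 3.1 + 0.8×57.5333 = 49.1266.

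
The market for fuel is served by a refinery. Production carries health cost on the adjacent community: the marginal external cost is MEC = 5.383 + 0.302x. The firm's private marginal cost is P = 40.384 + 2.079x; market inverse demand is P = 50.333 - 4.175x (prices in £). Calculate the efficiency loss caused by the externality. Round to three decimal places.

DWL = £2.622

Market equilibrium (private): 40.384 + 2.079x = 50.333 - 4.175x → x_m = 1.5908.
Social marginal cost = private MC + MEC = 45.767 + 2.381x.
Set SMC = demand: 45.767 + 2.381x = 50.333 - 4.175x → x* = 0.6965.
Height of the DWL triangle at x_m is SMC(x_m) − demand(x_m) = MEC(x_m) = 5.8634.
DWL = ½ × 0.8943 × 5.8634 = 2.6218.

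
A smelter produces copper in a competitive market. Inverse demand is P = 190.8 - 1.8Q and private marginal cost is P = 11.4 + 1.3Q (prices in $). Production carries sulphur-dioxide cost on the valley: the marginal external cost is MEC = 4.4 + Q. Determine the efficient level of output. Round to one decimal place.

Social marginal cost = private MC + MEC = 15.8 + 2.3Q.
Set SMC = demand: 15.8 + 2.3Q = 190.8 - 1.8Q → Q* = 42.6829.

Q* = 42.7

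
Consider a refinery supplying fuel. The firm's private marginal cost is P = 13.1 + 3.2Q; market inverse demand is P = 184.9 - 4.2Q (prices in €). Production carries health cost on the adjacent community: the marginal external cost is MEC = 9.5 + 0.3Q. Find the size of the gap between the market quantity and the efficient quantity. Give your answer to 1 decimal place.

Market equilibrium (private): 13.1 + 3.2Q = 184.9 - 4.2Q → Q_m = 23.2162.
Social marginal cost = private MC + MEC = 22.6 + 3.5Q.
Set SMC = demand: 22.6 + 3.5Q = 184.9 - 4.2Q → Q* = 21.0779.
Gap = |23.2162 − 21.0779| = 2.1383.

2.1 units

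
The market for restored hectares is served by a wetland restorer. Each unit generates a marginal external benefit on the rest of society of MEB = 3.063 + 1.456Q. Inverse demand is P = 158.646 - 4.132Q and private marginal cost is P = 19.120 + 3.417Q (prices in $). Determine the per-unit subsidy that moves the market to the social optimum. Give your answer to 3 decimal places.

Social marginal cost = private MC − MEB = 16.057 + 1.961Q.
Set SMC = demand: 16.057 + 1.961Q = 158.646 - 4.132Q → Q* = 23.4021.
The Pigouvian subsidy equals MEB at Q*: 3.063 + 1.456×23.4021 = 37.1365.

subsidy = $37.136 per unit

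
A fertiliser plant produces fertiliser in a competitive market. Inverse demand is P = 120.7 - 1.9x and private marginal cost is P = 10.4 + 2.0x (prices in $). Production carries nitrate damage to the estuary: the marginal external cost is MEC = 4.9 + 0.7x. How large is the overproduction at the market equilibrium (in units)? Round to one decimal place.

Market equilibrium (private): 10.4 + 2.0x = 120.7 - 1.9x → x_m = 28.2821.
Social marginal cost = private MC + MEC = 15.3 + 2.7x.
Set SMC = demand: 15.3 + 2.7x = 120.7 - 1.9x → x* = 22.9130.
Gap = |28.2821 − 22.9130| = 5.3691.

5.4 units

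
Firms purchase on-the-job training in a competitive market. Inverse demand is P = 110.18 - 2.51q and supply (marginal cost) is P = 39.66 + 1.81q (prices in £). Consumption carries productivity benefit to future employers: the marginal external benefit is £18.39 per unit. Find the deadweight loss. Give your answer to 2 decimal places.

Market equilibrium (private): 39.66 + 1.81q = 110.18 - 2.51q → q_m = 16.3241.
Social marginal benefit = demand + MEB = 128.57 - 2.51q.
Set SMB = MC: 128.57 - 2.51q = 39.66 + 1.81q → q* = 20.5810.
Height of the DWL triangle at q_m is SMB(q_m) − MC(q_m) = MEB(q_m) = 18.3900.
DWL = ½ × 4.2569 × 18.3900 = 39.1422.

DWL = £39.14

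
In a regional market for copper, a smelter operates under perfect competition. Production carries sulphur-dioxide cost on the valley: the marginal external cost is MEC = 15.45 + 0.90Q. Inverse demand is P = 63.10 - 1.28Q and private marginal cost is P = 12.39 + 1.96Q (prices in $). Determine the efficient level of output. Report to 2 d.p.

Q* = 8.52

Social marginal cost = private MC + MEC = 27.84 + 2.86Q.
Set SMC = demand: 27.84 + 2.86Q = 63.10 - 1.28Q → Q* = 8.5169.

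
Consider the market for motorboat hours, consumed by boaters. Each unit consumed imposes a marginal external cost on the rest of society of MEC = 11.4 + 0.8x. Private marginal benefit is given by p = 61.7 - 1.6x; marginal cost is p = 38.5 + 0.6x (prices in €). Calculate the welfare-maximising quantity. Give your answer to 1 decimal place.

Social marginal benefit = demand − MEC = 50.3 - 2.4x.
Set SMB = MC: 50.3 - 2.4x = 38.5 + 0.6x → x* = 3.9333.

x* = 3.9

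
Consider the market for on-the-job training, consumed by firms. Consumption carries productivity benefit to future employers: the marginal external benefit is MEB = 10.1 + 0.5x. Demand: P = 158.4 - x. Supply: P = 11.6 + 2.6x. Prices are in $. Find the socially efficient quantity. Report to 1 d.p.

x* = 50.6

Social marginal benefit = demand + MEB = 168.5 - 0.5x.
Set SMB = MC: 168.5 - 0.5x = 11.6 + 2.6x → x* = 50.6129.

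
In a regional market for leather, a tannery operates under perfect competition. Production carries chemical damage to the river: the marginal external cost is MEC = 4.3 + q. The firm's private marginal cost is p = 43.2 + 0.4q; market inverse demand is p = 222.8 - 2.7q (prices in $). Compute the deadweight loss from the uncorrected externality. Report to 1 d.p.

DWL = $472.3

Market equilibrium (private): 43.2 + 0.4q = 222.8 - 2.7q → q_m = 57.9355.
Social marginal cost = private MC + MEC = 47.5 + 1.4q.
Set SMC = demand: 47.5 + 1.4q = 222.8 - 2.7q → q* = 42.7561.
The welfare-loss triangle has base |q_m − q*| and height MEC(q_m) (the vertical gap between SMC and demand is zero at q* and MEC at q_m).
DWL = ½ × 15.1794 × 62.2355 = 472.3488.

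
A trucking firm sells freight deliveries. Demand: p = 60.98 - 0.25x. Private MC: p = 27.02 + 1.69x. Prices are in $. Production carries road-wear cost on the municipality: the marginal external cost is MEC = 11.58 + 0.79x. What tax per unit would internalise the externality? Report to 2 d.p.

tax = $18.06 per unit

Social marginal cost = private MC + MEC = 38.60 + 2.48x.
Set SMC = demand: 38.60 + 2.48x = 60.98 - 0.25x → x* = 8.1978.
The Pigouvian tax equals MEC at x*: 11.58 + 0.79×8.1978 = 18.0563.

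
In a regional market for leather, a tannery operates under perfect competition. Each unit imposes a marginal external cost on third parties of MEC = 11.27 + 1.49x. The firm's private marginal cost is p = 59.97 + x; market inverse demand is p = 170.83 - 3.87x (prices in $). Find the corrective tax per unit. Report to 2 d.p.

tax = $34.60 per unit

Social marginal cost = private MC + MEC = 71.24 + 2.49x.
Set SMC = demand: 71.24 + 2.49x = 170.83 - 3.87x → x* = 15.6588.
The Pigouvian tax equals MEC at x*: 11.27 + 1.49×15.6588 = 34.6016.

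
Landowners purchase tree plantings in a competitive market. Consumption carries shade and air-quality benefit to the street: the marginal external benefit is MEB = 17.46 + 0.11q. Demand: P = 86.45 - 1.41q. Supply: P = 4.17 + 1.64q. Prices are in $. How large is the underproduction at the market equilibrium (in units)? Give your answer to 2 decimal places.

Market equilibrium (private): 4.17 + 1.64q = 86.45 - 1.41q → q_m = 26.9770.
Social marginal benefit = demand + MEB = 103.91 - 1.30q.
Set SMB = MC: 103.91 - 1.30q = 4.17 + 1.64q → q* = 33.9252.
Gap = |26.9770 − 33.9252| = 6.9482.

6.95 units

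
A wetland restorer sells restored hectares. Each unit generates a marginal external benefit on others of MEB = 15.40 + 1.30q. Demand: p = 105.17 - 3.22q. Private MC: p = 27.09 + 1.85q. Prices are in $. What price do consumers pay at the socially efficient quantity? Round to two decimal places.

P = $25.33

Social marginal cost = private MC − MEB = 11.69 + 0.55q.
Set SMC = demand: 11.69 + 0.55q = 105.17 - 3.22q → q* = 24.7958.
Consumer price on the demand curve at q*: 105.17 − 3.22×24.7958 = 25.3275.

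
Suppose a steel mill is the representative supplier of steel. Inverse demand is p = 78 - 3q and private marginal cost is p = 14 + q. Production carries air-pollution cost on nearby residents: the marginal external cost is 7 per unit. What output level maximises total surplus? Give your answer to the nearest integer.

q* = 14

Social marginal cost = private MC + MEC = 21 + q.
Set SMC = demand: 21 + q = 78 - 3q → q* = 14.2500.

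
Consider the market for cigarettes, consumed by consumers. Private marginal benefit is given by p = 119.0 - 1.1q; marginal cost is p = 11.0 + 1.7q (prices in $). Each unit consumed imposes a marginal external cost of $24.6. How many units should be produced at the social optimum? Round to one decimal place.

q* = 29.8

Social marginal benefit = demand − MEC = 94.4 - 1.1q.
Set SMB = MC: 94.4 - 1.1q = 11.0 + 1.7q → q* = 29.7857.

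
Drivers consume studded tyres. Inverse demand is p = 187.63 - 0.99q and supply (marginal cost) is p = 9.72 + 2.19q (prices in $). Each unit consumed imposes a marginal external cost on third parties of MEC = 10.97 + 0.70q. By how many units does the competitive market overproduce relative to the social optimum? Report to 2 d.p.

12.92 units

Market equilibrium (private): 9.72 + 2.19q = 187.63 - 0.99q → q_m = 55.9465.
Social marginal benefit = demand − MEC = 176.66 - 1.69q.
Set SMB = MC: 176.66 - 1.69q = 9.72 + 2.19q → q* = 43.0258.
Gap = |55.9465 − 43.0258| = 12.9207.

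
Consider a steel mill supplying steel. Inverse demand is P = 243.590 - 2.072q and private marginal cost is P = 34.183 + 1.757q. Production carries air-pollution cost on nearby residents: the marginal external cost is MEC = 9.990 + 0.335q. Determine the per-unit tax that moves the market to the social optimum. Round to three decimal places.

Social marginal cost = private MC + MEC = 44.173 + 2.092q.
Set SMC = demand: 44.173 + 2.092q = 243.590 - 2.072q → q* = 47.8907.
The Pigouvian tax equals MEC at q*: 9.990 + 0.335×47.8907 = 26.0334.

tax = 26.033 per unit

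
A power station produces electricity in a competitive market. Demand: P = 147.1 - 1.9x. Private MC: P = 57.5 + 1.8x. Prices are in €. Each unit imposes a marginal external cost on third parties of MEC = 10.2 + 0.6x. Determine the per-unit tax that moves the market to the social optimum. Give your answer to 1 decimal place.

Social marginal cost = private MC + MEC = 67.7 + 2.4x.
Set SMC = demand: 67.7 + 2.4x = 147.1 - 1.9x → x* = 18.4651.
The Pigouvian tax equals MEC at x*: 10.2 + 0.6×18.4651 = 21.2791.

tax = €21.3 per unit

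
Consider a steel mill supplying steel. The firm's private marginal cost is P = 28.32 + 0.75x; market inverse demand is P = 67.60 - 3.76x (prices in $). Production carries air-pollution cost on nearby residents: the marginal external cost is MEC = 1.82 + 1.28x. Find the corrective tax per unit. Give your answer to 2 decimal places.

Social marginal cost = private MC + MEC = 30.14 + 2.03x.
Set SMC = demand: 30.14 + 2.03x = 67.60 - 3.76x → x* = 6.4698.
The Pigouvian tax equals MEC at x*: 1.82 + 1.28×6.4698 = 10.1013.

tax = $10.10 per unit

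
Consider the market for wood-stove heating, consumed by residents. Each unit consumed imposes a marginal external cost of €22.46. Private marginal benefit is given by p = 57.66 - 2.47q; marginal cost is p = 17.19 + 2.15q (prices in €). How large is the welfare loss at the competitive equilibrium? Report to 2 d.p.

Market equilibrium (private): 17.19 + 2.15q = 57.66 - 2.47q → q_m = 8.7597.
Social marginal benefit = demand − MEC = 35.20 - 2.47q.
Set SMB = MC: 35.20 - 2.47q = 17.19 + 2.15q → q* = 3.8983.
Height of the DWL triangle at q_m is MC(q_m) − SMB(q_m) = MEC(q_m) = 22.4600.
DWL = ½ × 4.8614 × 22.4600 = 54.5935.

DWL = €54.59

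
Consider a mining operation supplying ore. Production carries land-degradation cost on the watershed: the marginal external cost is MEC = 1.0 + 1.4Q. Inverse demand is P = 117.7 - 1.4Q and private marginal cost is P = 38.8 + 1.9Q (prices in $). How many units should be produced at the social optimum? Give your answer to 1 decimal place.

Social marginal cost = private MC + MEC = 39.8 + 3.3Q.
Set SMC = demand: 39.8 + 3.3Q = 117.7 - 1.4Q → Q* = 16.5745.

Q* = 16.6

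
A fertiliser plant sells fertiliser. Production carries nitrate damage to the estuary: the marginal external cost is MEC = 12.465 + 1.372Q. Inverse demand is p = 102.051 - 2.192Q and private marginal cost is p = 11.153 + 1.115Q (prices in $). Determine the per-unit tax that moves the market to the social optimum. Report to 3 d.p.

tax = $35.464 per unit

Social marginal cost = private MC + MEC = 23.618 + 2.487Q.
Set SMC = demand: 23.618 + 2.487Q = 102.051 - 2.192Q → Q* = 16.7628.
The Pigouvian tax equals MEC at Q*: 12.465 + 1.372×16.7628 = 35.4636.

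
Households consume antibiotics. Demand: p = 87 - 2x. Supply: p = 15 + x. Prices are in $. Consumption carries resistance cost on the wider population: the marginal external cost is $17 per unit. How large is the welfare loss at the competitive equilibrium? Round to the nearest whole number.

Market equilibrium (private): 15 + x = 87 - 2x → x_m = 24.0000.
Social marginal benefit = demand − MEC = 70 - 2x.
Set SMB = MC: 70 - 2x = 15 + x → x* = 18.3333.
Height of the DWL triangle at x_m is MC(x_m) − SMB(x_m) = MEC(x_m) = 17.0000.
DWL = ½ × 5.6667 × 17.0000 = 48.1670.

DWL = $48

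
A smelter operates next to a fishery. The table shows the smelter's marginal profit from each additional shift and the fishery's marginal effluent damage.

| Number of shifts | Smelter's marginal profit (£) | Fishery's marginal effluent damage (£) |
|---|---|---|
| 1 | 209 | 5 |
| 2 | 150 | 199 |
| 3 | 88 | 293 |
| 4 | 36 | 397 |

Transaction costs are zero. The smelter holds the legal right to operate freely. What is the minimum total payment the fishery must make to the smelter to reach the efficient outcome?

£274

Left alone the smelter would choose level 4 (marginal profit stays positive).
Efficient level: k* = 1 (marginal profit ≥ marginal effluent damage through 1).
The fishery must at least cover the smelter's forgone profit from cutting 4→1: 150 + 88 + 36 = 274.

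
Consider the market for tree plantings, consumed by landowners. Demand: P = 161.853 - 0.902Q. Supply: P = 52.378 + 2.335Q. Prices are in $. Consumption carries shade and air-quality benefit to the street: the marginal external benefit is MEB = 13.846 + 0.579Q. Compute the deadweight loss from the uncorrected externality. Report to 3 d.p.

DWL = $210.198

Market equilibrium (private): 52.378 + 2.335Q = 161.853 - 0.902Q → Q_m = 33.8199.
Social marginal benefit = demand + MEB = 175.699 - 0.323Q.
Set SMB = MC: 175.699 - 0.323Q = 52.378 + 2.335Q → Q* = 46.3962.
The loss is the area between SMB and MC from Q* to Q_m; with linear curves that's a triangle of height MEB(Q_m).
DWL = ½ × 12.5763 × 33.4277 = 210.1984.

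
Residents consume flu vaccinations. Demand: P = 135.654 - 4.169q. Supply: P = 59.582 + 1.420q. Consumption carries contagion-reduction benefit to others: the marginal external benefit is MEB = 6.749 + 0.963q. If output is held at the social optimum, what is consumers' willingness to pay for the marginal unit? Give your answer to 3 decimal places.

Social marginal benefit = demand + MEB = 142.403 - 3.206q.
Set SMB = MC: 142.403 - 3.206q = 59.582 + 1.420q → q* = 17.9034.
Consumer price on the demand curve at q*: 135.654 − 4.169×17.9034 = 61.0147.

P = 61.015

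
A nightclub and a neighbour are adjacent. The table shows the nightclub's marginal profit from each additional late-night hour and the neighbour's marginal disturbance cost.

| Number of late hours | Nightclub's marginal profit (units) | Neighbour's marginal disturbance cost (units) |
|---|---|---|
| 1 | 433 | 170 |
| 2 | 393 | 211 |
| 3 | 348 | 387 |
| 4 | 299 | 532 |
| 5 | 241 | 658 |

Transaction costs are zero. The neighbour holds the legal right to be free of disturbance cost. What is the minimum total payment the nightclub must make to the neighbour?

Efficient level: marginal profit ≥ marginal disturbance cost through level 2, so k* = 2.
With the neighbour holding the right, the nightclub must at least compensate total damage at k*: 170 + 211 = 381.

381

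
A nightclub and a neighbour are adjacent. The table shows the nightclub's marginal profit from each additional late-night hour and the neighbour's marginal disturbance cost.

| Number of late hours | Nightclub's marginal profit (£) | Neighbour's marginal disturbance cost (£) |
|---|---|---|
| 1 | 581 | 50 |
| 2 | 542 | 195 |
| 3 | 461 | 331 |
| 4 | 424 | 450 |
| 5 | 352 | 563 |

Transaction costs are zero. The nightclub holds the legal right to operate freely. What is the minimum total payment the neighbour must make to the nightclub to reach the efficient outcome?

£776

Left alone the nightclub would choose level 5 (marginal profit stays positive).
Efficient level: k* = 3 (marginal profit ≥ marginal disturbance cost through 3).
The neighbour must at least cover the nightclub's forgone profit from cutting 5→3: 424 + 352 = 776.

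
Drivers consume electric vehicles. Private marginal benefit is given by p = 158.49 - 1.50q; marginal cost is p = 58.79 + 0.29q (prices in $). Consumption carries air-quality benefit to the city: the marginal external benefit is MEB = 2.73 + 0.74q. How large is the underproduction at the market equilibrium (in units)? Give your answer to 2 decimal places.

Market equilibrium (private): 58.79 + 0.29q = 158.49 - 1.50q → q_m = 55.6983.
Social marginal benefit = demand + MEB = 161.22 - 0.76q.
Set SMB = MC: 161.22 - 0.76q = 58.79 + 0.29q → q* = 97.5524.
Gap = |55.6983 − 97.5524| = 41.8541.

41.85 units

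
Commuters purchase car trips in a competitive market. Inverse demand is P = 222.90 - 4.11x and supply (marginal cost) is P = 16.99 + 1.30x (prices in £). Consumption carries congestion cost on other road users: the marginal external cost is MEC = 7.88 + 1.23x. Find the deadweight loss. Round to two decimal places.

Market equilibrium (private): 16.99 + 1.30x = 222.90 - 4.11x → x_m = 38.0610.
Social marginal benefit = demand − MEC = 215.02 - 5.34x.
Set SMB = MC: 215.02 - 5.34x = 16.99 + 1.30x → x* = 29.8238.
Between x* and x_m the wedge MC − SMB runs linearly from 0 to MEC(x_m), so the loss is a triangle.
DWL = ½ × 8.2372 × 54.6950 = 225.2668.

DWL = £225.27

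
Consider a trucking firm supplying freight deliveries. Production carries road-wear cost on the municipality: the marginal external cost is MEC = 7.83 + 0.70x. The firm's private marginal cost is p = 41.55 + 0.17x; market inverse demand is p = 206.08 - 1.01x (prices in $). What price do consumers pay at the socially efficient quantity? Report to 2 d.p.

P = $121.90

Social marginal cost = private MC + MEC = 49.38 + 0.87x.
Set SMC = demand: 49.38 + 0.87x = 206.08 - 1.01x → x* = 83.3511.
Consumer price on the demand curve at x*: 206.08 − 1.01×83.3511 = 121.8954.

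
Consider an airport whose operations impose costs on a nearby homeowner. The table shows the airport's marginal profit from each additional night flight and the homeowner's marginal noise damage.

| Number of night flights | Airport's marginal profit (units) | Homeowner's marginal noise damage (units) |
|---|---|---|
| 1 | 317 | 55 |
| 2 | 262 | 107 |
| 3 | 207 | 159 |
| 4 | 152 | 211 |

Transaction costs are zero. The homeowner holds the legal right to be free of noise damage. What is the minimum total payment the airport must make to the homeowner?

Efficient level: marginal profit ≥ marginal noise damage through level 3, so k* = 3.
With the homeowner holding the right, the airport must at least compensate total damage at k*: 55 + 107 + 159 = 321.

321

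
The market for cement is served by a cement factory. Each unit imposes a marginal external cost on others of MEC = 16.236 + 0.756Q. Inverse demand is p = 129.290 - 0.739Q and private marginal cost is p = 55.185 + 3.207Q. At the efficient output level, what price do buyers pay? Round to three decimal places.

Social marginal cost = private MC + MEC = 71.421 + 3.963Q.
Set SMC = demand: 71.421 + 3.963Q = 129.290 - 0.739Q → Q* = 12.3073.
Consumer price on the demand curve at Q*: 129.290 − 0.739×12.3073 = 120.1949.

P = 120.195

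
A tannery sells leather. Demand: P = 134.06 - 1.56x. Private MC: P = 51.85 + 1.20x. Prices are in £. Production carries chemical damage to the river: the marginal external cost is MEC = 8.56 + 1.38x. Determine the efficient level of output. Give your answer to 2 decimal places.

Social marginal cost = private MC + MEC = 60.41 + 2.58x.
Set SMC = demand: 60.41 + 2.58x = 134.06 - 1.56x → x* = 17.7899.

x* = 17.79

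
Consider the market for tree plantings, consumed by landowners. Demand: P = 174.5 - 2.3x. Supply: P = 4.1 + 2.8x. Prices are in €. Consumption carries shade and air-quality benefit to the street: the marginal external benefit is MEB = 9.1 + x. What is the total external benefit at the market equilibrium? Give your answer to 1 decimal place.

€862.2

Market equilibrium (private): 4.1 + 2.8x = 174.5 - 2.3x → x_m = 33.4118.
Total external benefit = ∫₀^{x_m} (9.1 + 1.0x) dx = 9.1×33.4118 + ½×1.0×33.4118² = 862.2216.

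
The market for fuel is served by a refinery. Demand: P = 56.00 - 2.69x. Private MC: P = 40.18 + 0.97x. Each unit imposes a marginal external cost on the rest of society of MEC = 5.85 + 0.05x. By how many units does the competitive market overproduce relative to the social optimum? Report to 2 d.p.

1.64 units

Market equilibrium (private): 40.18 + 0.97x = 56.00 - 2.69x → x_m = 4.3224.
Social marginal cost = private MC + MEC = 46.03 + 1.02x.
Set SMC = demand: 46.03 + 1.02x = 56.00 - 2.69x → x* = 2.6873.
Gap = |4.3224 − 2.6873| = 1.6351.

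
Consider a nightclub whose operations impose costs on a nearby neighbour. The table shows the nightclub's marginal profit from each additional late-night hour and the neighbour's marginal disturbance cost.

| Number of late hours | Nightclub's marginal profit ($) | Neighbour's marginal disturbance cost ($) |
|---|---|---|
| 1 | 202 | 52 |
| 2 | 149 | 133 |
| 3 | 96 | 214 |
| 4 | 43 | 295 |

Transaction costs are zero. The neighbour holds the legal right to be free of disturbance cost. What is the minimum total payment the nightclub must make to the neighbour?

$185

Efficient level: marginal profit ≥ marginal disturbance cost through level 2, so k* = 2.
With the neighbour holding the right, the nightclub must at least compensate total damage at k*: 52 + 133 = 185.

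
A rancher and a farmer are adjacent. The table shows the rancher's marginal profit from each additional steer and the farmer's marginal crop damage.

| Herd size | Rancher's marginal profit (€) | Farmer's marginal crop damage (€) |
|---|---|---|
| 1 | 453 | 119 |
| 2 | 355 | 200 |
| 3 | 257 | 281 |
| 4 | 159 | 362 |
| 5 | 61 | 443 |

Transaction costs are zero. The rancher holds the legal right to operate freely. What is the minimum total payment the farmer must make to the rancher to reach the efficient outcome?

€477

Left alone the rancher would choose level 5 (marginal profit stays positive).
Efficient level: k* = 2 (marginal profit ≥ marginal crop damage through 2).
The farmer must at least cover the rancher's forgone profit from cutting 5→2: 257 + 159 + 61 = 477.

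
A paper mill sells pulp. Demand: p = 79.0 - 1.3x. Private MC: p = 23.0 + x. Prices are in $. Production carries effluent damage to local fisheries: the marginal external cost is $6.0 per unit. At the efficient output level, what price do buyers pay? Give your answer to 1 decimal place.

P = $50.7

Social marginal cost = private MC + MEC = 29.0 + x.
Set SMC = demand: 29.0 + x = 79.0 - 1.3x → x* = 21.7391.
Consumer price on the demand curve at x*: 79.0 − 1.3×21.7391 = 50.7392.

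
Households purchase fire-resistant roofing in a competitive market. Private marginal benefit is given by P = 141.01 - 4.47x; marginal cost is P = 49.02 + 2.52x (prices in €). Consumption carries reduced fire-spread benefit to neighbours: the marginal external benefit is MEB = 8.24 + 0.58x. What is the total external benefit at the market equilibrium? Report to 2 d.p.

Market equilibrium (private): 49.02 + 2.52x = 141.01 - 4.47x → x_m = 13.1602.
Total external benefit = ∫₀^{x_m} (8.24 + 0.58x) dx = 8.24×13.1602 + ½×0.58×13.1602² = 158.6654.

€158.67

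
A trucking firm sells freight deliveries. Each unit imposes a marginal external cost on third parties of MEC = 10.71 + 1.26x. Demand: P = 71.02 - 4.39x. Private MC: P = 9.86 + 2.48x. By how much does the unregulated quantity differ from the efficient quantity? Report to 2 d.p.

2.70 units

Market equilibrium (private): 9.86 + 2.48x = 71.02 - 4.39x → x_m = 8.9025.
Social marginal cost = private MC + MEC = 20.57 + 3.74x.
Set SMC = demand: 20.57 + 3.74x = 71.02 - 4.39x → x* = 6.2054.
Gap = |8.9025 − 6.2054| = 2.6971.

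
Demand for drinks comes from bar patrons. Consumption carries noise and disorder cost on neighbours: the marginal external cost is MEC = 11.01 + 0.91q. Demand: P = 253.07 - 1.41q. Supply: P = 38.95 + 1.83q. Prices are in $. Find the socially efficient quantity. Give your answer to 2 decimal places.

Social marginal benefit = demand − MEC = 242.06 - 2.32q.
Set SMB = MC: 242.06 - 2.32q = 38.95 + 1.83q → q* = 48.9422.

q* = 48.94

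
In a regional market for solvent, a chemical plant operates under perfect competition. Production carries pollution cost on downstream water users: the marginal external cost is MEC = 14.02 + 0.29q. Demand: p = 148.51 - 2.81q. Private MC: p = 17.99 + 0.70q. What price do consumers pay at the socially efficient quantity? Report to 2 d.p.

P = 62.36

Social marginal cost = private MC + MEC = 32.01 + 0.99q.
Set SMC = demand: 32.01 + 0.99q = 148.51 - 2.81q → q* = 30.6579.
Consumer price on the demand curve at q*: 148.51 − 2.81×30.6579 = 62.3613.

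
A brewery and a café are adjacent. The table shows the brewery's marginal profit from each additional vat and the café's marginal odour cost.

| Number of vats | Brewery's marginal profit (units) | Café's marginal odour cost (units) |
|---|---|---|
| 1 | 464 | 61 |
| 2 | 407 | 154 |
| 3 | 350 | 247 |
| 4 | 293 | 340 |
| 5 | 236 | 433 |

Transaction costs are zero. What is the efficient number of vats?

Bargaining reaches the level where marginal profit last exceeds marginal odour cost.
That holds through level 3 (350 ≥ 247) but not at 4 (293 < 340).

3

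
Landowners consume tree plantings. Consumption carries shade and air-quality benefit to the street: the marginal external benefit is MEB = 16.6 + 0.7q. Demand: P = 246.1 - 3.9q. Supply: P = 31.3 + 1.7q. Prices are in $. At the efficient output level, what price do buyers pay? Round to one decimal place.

P = $61.9

Social marginal benefit = demand + MEB = 262.7 - 3.2q.
Set SMB = MC: 262.7 - 3.2q = 31.3 + 1.7q → q* = 47.2245.
Consumer price on the demand curve at q*: 246.1 − 3.9×47.2245 = 61.9245.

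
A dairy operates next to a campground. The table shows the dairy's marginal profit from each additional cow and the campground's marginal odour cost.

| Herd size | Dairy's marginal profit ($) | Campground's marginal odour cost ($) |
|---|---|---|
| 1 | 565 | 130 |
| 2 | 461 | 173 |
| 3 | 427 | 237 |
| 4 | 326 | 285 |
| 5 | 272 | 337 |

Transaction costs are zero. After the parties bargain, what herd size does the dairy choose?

Bargaining reaches the level where marginal profit last exceeds marginal odour cost.
That holds through level 4 (326 ≥ 285) but not at 5 (272 < 337).

4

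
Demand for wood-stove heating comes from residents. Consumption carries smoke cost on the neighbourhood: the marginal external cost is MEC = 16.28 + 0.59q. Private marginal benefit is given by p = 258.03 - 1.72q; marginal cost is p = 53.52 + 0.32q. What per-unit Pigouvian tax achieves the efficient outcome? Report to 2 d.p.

tax = 58.51 per unit

Social marginal benefit = demand − MEC = 241.75 - 2.31q.
Set SMB = MC: 241.75 - 2.31q = 53.52 + 0.32q → q* = 71.5703.
The Pigouvian tax equals MEC at q*: 16.28 + 0.59×71.5703 = 58.5065.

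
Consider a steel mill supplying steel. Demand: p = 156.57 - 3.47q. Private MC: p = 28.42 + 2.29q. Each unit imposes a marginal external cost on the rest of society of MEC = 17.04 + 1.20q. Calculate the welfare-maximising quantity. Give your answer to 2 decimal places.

Social marginal cost = private MC + MEC = 45.46 + 3.49q.
Set SMC = demand: 45.46 + 3.49q = 156.57 - 3.47q → q* = 15.9641.

q* = 15.96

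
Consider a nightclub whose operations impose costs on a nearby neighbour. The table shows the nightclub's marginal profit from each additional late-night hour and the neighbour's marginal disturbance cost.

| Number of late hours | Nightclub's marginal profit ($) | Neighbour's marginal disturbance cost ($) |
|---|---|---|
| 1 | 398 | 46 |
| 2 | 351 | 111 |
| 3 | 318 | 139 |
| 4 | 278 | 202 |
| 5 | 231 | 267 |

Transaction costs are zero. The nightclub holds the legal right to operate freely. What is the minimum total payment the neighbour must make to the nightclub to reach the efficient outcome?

$231

Left alone the nightclub would choose level 5 (marginal profit stays positive).
Efficient level: k* = 4 (marginal profit ≥ marginal disturbance cost through 4).
The neighbour must at least cover the nightclub's forgone profit from cutting 5→4: 231 = 231.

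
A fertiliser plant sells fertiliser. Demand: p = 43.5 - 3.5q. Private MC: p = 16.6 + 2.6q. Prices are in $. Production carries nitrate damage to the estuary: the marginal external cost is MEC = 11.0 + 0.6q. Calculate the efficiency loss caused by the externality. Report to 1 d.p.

Market equilibrium (private): 16.6 + 2.6q = 43.5 - 3.5q → q_m = 4.4098.
Social marginal cost = private MC + MEC = 27.6 + 3.2q.
Set SMC = demand: 27.6 + 3.2q = 43.5 - 3.5q → q* = 2.3731.
Between q* and q_m the wedge SMC − demand runs linearly from 0 to MEC(q_m), so the loss is a triangle.
DWL = ½ × 2.0367 × 13.6459 = 13.8963.

DWL = $13.9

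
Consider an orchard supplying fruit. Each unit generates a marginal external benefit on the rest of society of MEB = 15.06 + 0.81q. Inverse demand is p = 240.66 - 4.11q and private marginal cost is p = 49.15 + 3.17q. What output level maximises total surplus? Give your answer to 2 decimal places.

q* = 31.93

Social marginal cost = private MC − MEB = 34.09 + 2.36q.
Set SMC = demand: 34.09 + 2.36q = 240.66 - 4.11q → q* = 31.9274.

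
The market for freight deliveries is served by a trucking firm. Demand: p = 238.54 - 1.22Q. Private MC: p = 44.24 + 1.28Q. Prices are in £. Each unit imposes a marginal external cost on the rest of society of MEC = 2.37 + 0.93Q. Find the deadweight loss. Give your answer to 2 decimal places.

DWL = £812.33

Market equilibrium (private): 44.24 + 1.28Q = 238.54 - 1.22Q → Q_m = 77.7200.
Social marginal cost = private MC + MEC = 46.61 + 2.21Q.
Set SMC = demand: 46.61 + 2.21Q = 238.54 - 1.22Q → Q* = 55.9563.
Between Q* and Q_m the wedge SMC − demand runs linearly from 0 to MEC(Q_m), so the loss is a triangle.
DWL = ½ × 21.7637 × 74.6496 = 812.3257.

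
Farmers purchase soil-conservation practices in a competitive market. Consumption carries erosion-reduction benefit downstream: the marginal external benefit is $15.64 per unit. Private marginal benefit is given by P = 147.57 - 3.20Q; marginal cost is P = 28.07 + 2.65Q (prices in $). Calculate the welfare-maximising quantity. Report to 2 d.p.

Social marginal benefit = demand + MEB = 163.21 - 3.20Q.
Set SMB = MC: 163.21 - 3.20Q = 28.07 + 2.65Q → Q* = 23.1009.

Q* = 23.10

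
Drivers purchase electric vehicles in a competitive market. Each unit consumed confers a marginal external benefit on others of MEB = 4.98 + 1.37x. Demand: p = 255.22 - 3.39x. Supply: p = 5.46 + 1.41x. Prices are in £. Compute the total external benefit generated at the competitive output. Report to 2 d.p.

Market equilibrium (private): 5.46 + 1.41x = 255.22 - 3.39x → x_m = 52.0333.
Total external benefit = ∫₀^{x_m} (4.98 + 1.37x) dx = 4.98×52.0333 + ½×1.37×52.0333² = 2113.7389.

£2113.74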